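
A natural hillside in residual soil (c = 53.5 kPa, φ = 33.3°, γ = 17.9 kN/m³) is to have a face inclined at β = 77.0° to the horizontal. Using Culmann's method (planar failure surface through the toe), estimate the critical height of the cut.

H_c = 35.14 m

Culmann's analysis gives the critical failure plane at α_cr = (β + φ)/2 = (77.0 + 33.3)/2 = 55.1°, and the critical height
H_c = (4c/γ) · sinβ cosφ / [1 − cos(β − φ)]
    = (4·53.5/17.9) · sin77.0°·cos33.3° / [1 − cos(43.7°)]
    = 11.955 · 0.9744·0.8358 / [1 − 0.7230]
    = 11.955 · 0.8144 / 0.2770
    = 35.14 m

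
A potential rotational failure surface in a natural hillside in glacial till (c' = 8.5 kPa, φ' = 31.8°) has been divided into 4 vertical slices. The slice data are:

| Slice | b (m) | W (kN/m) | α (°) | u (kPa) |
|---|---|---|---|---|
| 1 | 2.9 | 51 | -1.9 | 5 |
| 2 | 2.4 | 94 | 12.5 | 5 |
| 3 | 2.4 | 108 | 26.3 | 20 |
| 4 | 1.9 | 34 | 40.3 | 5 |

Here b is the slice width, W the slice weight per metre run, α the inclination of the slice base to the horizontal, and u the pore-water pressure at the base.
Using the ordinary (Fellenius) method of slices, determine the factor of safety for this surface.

FS = 2.22

Ordinary method of slices: FS = Σ[c'·Δl_i + (W_i cosα_i − u_i·Δl_i)·tanφ'] / Σ W_i sinα_i, with Δl_i = b_i / cosα_i.
Slice 1: Δl = 2.9/cos(-1.9°) = 2.902 m; N'_1 = 51·cos(-1.9°) − 5·2.902 = 36.5; c'Δl = 24.66; W sinα = -1.7
Slice 2: Δl = 2.4/cos12.5° = 2.458 m; N'_2 = 94·cos12.5° − 5·2.458 = 79.5; c'Δl = 20.90; W sinα = 20.3
Slice 3: Δl = 2.4/cos26.3° = 2.677 m; N'_3 = 108·cos26.3° − 20·2.677 = 43.3; c'Δl = 22.76; W sinα = 47.9
Slice 4: Δl = 1.9/cos40.3° = 2.491 m; N'_4 = 34·cos40.3° − 5·2.491 = 13.5; c'Δl = 21.18; W sinα = 22.0
Σc'Δl = 89.5 kN/m; ΣN' = 172.7 kN/m; ΣW sinα = 88.5 kN/m
Resisting = 89.5 + 172.7·tan31.8° = 89.5 + 107.1 = 196.6 kN/m
FS = 196.6 / 88.5 = 2.221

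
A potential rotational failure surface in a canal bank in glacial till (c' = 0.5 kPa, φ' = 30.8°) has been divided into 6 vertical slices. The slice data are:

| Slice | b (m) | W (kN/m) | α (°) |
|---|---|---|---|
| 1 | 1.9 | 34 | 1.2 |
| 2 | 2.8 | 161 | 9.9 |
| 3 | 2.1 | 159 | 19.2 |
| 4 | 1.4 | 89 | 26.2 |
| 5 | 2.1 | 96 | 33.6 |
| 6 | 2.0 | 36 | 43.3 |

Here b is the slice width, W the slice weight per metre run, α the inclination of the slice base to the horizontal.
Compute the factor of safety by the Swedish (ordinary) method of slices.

Ordinary method of slices: FS = Σ[c'·Δl_i + (W_i cosα_i)·tanφ'] / Σ W_i sinα_i, with Δl_i = b_i / cosα_i.
Slice 1: Δl = 1.9/cos1.2° = 1.900 m; N'_1 = 34·cos1.2° = 34.0; c'Δl = 0.95; W sinα = 0.7
Slice 2: Δl = 2.8/cos9.9° = 2.842 m; N'_2 = 161·cos9.9° = 158.6; c'Δl = 1.42; W sinα = 27.7
Slice 3: Δl = 2.1/cos19.2° = 2.224 m; N'_3 = 159·cos19.2° = 150.2; c'Δl = 1.11; W sinα = 52.3
Slice 4: Δl = 1.4/cos26.2° = 1.560 m; N'_4 = 89·cos26.2° = 79.9; c'Δl = 0.78; W sinα = 39.3
Slice 5: Δl = 2.1/cos33.6° = 2.521 m; N'_5 = 96·cos33.6° = 80.0; c'Δl = 1.26; W sinα = 53.1
Slice 6: Δl = 2.0/cos43.3° = 2.748 m; N'_6 = 36·cos43.3° = 26.2; c'Δl = 1.37; W sinα = 24.7
Σc'Δl = 6.9 kN/m; ΣN' = 528.8 kN/m; ΣW sinα = 197.8 kN/m
Resisting = 6.9 + 528.8·tan30.8° = 6.9 + 315.2 = 322.1 kN/m
FS = 322.1 / 197.8 = 1.629

FS = 1.63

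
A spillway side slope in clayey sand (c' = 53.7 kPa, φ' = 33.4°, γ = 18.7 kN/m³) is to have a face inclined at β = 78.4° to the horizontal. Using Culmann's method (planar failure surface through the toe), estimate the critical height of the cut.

H_c = 32.07 m

Culmann's analysis gives the critical failure plane at α_cr = (β + φ')/2 = (78.4 + 33.4)/2 = 55.9°, and the critical height
H_c = (4c'/γ) · sinβ cosφ' / [1 − cos(β − φ')]
    = (4·53.7/18.7) · sin78.4°·cos33.4° / [1 − cos(45.0°)]
    = 11.487 · 0.9796·0.8348 / [1 − 0.7071]
    = 11.487 · 0.8178 / 0.2929
    = 32.07 m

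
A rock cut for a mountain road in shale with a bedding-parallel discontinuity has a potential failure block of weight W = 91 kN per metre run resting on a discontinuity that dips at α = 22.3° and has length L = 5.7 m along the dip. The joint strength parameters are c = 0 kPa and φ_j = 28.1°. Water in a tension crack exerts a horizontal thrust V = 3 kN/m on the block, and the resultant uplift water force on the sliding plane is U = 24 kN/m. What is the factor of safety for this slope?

FS = 0.85

Resolving the block weight along and normal to the plane and applying the Mohr–Coulomb strength on the joint:
N' = W cosα − U − V sinα = 91·cos22.3° − 24 − 3·sin22.3° = 59.1 kN/m
Driving force T = W sinα + V cosα = 91·sin22.3° + 3·cos22.3° = 37.3 kN/m
Resisting force R = c·L + N'·tanφ_j = 0·5.7 + 59.1·tan28.1° = 0.0 + 31.5 = 31.5 kN/m
FS = R / T = 31.5 / 37.3 = 0.845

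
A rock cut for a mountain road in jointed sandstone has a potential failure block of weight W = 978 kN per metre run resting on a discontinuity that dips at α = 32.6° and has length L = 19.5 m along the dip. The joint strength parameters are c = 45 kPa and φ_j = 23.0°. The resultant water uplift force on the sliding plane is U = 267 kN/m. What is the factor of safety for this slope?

FS = 2.11

Resolving the block weight along and normal to the plane and applying the Mohr–Coulomb strength on the joint:
N' = W cosα − U = 978·cos32.6° − 267 = 556.9 kN/m
Driving force T = W sinα = 978·sin32.6° = 526.9 kN/m
Resisting force R = c·L + N'·tanφ_j = 45·19.5 + 556.9·tan23.0° = 877.5 + 236.4 = 1113.9 kN/m
FS = R / T = 1113.9 / 526.9 = 2.114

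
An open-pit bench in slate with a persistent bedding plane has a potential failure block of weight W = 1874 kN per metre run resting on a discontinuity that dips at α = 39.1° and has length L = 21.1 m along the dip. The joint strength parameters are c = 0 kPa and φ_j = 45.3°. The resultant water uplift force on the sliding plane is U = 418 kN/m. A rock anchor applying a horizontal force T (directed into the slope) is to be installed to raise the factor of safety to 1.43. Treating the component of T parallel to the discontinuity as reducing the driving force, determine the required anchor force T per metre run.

Resolving forces along and normal to the sliding plane, with the horizontal anchor force T adding T·sinα to the effective normal force and T·cosα acting up the plane against the driving force:
FS = [cL + (W cosα − U + T sinα) tanφ_j] / [W sinα − T cosα]
Without the anchor: N' = 1036.3 kN/m, driving T_d = 1181.9 kN/m, resisting R = 0·21.1 + 1036.3·tan45.3° = 1047.2 kN/m, FS = 0.89.
Setting FS = 1.43 and solving for T:
1.43·(1181.9 − T cos39.1°) = 1047.2 + T sin39.1°·tan45.3°
T·(sin39.1°·tan45.3° + 1.43·cos39.1°) = 1.43·1181.9 − 1047.2
T·(0.6307·1.0105 + 1.43·0.7760) = 1690.1 − 1047.2 = 642.9
T·1.7471 = 642.9
T = 368.0 kN/m

T = 368 kN/m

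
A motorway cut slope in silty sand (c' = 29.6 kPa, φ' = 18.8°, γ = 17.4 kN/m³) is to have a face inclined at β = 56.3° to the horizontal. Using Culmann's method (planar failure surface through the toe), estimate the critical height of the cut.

H_c = 25.93 m

Culmann's analysis gives the critical failure plane at α_cr = (β + φ')/2 = (56.3 + 18.8)/2 = 37.5°, and the critical height
H_c = (4c'/γ) · sinβ cosφ' / [1 − cos(β − φ')]
    = (4·29.6/17.4) · sin56.3°·cos18.8° / [1 − cos(37.5°)]
    = 6.805 · 0.8320·0.9466 / [1 − 0.7934]
    = 6.805 · 0.7876 / 0.2066
    = 25.93 m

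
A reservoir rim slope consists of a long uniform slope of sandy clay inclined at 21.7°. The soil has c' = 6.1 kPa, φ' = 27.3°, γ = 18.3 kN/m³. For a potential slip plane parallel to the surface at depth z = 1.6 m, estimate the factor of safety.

FS = 1.90

For an infinite slope with a slip plane parallel to the surface (no pore pressure): FS = [c' + γz cos²β tanφ'] / [γz sinβ cosβ].
γz = 18.3·1.6 = 29.28 kN/m²
Numerator = 6.1 + 29.28·cos²21.7°·tan27.3° = 6.1 + 29.28·0.8633·0.5161 = 19.146 kPa
Denominator = 29.28·sin21.7°·cos21.7° = 29.28·0.3697·0.9291 = 10.059 kPa
FS = 19.146 / 10.059 = 1.903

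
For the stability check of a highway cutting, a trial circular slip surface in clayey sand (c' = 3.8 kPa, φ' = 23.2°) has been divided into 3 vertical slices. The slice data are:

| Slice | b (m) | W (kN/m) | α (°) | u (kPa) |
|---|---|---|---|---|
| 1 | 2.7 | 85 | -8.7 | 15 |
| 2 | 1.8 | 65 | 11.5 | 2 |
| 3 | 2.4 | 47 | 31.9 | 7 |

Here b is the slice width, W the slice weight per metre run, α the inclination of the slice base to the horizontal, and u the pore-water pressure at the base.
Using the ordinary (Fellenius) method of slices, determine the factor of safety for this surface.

FS = 3.24

Ordinary method of slices: FS = Σ[c'·Δl_i + (W_i cosα_i − u_i·Δl_i)·tanφ'] / Σ W_i sinα_i, with Δl_i = b_i / cosα_i.
Slice 1: Δl = 2.7/cos(-8.7°) = 2.731 m; N'_1 = 85·cos(-8.7°) − 15·2.731 = 43.1; c'Δl = 10.38; W sinα = -12.9
Slice 2: Δl = 1.8/cos11.5° = 1.837 m; N'_2 = 65·cos11.5° − 2·1.837 = 60.0; c'Δl = 6.98; W sinα = 13.0
Slice 3: Δl = 2.4/cos31.9° = 2.827 m; N'_3 = 47·cos31.9° − 7·2.827 = 20.1; c'Δl = 10.74; W sinα = 24.8
Σc'Δl = 28.1 kN/m; ΣN' = 123.2 kN/m; ΣW sinα = 24.9 kN/m
Resisting = 28.1 + 123.2·tan23.2° = 28.1 + 52.8 = 80.9 kN/m
FS = 80.9 / 24.9 = 3.244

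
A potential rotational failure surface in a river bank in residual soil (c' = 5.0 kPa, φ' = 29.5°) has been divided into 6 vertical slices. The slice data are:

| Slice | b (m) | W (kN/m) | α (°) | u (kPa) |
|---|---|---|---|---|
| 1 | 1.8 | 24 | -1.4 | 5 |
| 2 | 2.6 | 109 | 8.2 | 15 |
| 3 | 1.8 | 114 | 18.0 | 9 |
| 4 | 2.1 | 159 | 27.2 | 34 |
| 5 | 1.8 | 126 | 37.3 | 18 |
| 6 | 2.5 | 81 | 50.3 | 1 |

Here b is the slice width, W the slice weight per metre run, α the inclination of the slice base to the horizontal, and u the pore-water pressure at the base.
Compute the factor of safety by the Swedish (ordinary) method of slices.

FS = 1.03

Ordinary method of slices: FS = Σ[c'·Δl_i + (W_i cosα_i − u_i·Δl_i)·tanφ'] / Σ W_i sinα_i, with Δl_i = b_i / cosα_i.
Slice 1: Δl = 1.8/cos(-1.4°) = 1.801 m; N'_1 = 24·cos(-1.4°) − 5·1.801 = 15.0; c'Δl = 9.00; W sinα = -0.6
Slice 2: Δl = 2.6/cos8.2° = 2.627 m; N'_2 = 109·cos8.2° − 15·2.627 = 68.5; c'Δl = 13.13; W sinα = 15.5
Slice 3: Δl = 1.8/cos18.0° = 1.893 m; N'_3 = 114·cos18.0° − 9·1.893 = 91.4; c'Δl = 9.46; W sinα = 35.2
Slice 4: Δl = 2.1/cos27.2° = 2.361 m; N'_4 = 159·cos27.2° − 34·2.361 = 61.1; c'Δl = 11.81; W sinα = 72.7
Slice 5: Δl = 1.8/cos37.3° = 2.263 m; N'_5 = 126·cos37.3° − 18·2.263 = 59.5; c'Δl = 11.31; W sinα = 76.4
Slice 6: Δl = 2.5/cos50.3° = 3.914 m; N'_6 = 81·cos50.3° − 1·3.914 = 47.8; c'Δl = 19.57; W sinα = 62.3
Σc'Δl = 74.3 kN/m; ΣN' = 343.3 kN/m; ΣW sinα = 261.5 kN/m
Resisting = 74.3 + 343.3·tan29.5° = 74.3 + 194.2 = 268.5 kN/m
FS = 268.5 / 261.5 = 1.027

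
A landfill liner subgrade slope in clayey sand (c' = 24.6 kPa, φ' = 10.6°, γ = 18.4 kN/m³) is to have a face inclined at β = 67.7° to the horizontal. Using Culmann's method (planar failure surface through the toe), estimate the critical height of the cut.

Culmann's analysis gives the critical failure plane at α_cr = (β + φ')/2 = (67.7 + 10.6)/2 = 39.1°, and the critical height
H_c = (4c'/γ) · sinβ cosφ' / [1 − cos(β − φ')]
    = (4·24.6/18.4) · sin67.7°·cos10.6° / [1 − cos(57.1°)]
    = 5.348 · 0.9252·0.9829 / [1 − 0.5432]
    = 5.348 · 0.9094 / 0.4568
    = 10.65 m

H_c = 10.65 m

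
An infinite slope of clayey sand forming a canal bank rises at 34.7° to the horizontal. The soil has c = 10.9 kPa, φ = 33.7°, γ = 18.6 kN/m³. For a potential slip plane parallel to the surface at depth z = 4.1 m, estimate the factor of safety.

For an infinite slope with a slip plane parallel to the surface (no pore pressure): FS = [c + γz cos²β tanφ] / [γz sinβ cosβ].
γz = 18.6·4.1 = 76.26 kN/m²
Numerator = 10.9 + 76.26·cos²34.7°·tan33.7° = 10.9 + 76.26·0.6759·0.6669 = 45.277 kPa
Denominator = 76.26·sin34.7°·cos34.7° = 76.26·0.5693·0.8221 = 35.692 kPa
FS = 45.277 / 35.692 = 1.269

FS = 1.27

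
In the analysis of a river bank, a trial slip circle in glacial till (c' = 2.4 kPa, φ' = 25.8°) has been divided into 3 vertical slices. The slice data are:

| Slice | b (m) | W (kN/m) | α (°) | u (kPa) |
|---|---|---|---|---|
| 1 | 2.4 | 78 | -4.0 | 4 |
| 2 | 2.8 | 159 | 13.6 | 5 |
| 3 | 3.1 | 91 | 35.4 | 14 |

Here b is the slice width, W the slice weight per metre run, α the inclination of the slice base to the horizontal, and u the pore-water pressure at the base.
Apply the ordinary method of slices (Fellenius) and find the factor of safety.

FS = 1.57

Ordinary method of slices: FS = Σ[c'·Δl_i + (W_i cosα_i − u_i·Δl_i)·tanφ'] / Σ W_i sinα_i, with Δl_i = b_i / cosα_i.
Slice 1: Δl = 2.4/cos(-4.0°) = 2.406 m; N'_1 = 78·cos(-4.0°) − 4·2.406 = 68.2; c'Δl = 5.77; W sinα = -5.4
Slice 2: Δl = 2.8/cos13.6° = 2.881 m; N'_2 = 159·cos13.6° − 5·2.881 = 140.1; c'Δl = 6.91; W sinα = 37.4
Slice 3: Δl = 3.1/cos35.4° = 3.803 m; N'_3 = 91·cos35.4° − 14·3.803 = 20.9; c'Δl = 9.13; W sinα = 52.7
Σc'Δl = 21.8 kN/m; ΣN' = 229.3 kN/m; ΣW sinα = 84.7 kN/m
Resisting = 21.8 + 229.3·tan25.8° = 21.8 + 110.8 = 132.6 kN/m
FS = 132.6 / 84.7 = 1.567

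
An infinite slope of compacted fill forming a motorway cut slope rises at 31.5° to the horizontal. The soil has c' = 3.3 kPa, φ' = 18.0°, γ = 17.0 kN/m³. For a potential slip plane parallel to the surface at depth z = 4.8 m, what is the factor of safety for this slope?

FS = 0.62

For an infinite slope with a slip plane parallel to the surface (no pore pressure): FS = [c' + γz cos²β tanφ'] / [γz sinβ cosβ].
γz = 17.0·4.8 = 81.60 kN/m²
Numerator = 3.3 + 81.60·cos²31.5°·tan18.0° = 3.3 + 81.60·0.7270·0.3249 = 22.575 kPa
Denominator = 81.60·sin31.5°·cos31.5° = 81.60·0.5225·0.8526 = 36.353 kPa
FS = 22.575 / 36.353 = 0.621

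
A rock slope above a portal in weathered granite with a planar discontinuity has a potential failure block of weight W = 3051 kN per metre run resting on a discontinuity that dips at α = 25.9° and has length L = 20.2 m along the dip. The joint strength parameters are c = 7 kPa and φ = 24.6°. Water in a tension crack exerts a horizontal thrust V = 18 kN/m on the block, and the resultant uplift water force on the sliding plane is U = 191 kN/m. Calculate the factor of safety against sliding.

Resolving the block weight along and normal to the plane and applying the Mohr–Coulomb strength on the joint:
N' = W cosα − U − V sinα = 3051·cos25.9° − 191 − 18·sin25.9° = 2545.7 kN/m
Driving force T = W sinα + V cosα = 3051·sin25.9° + 18·cos25.9° = 1348.9 kN/m
Resisting force R = c·L + N'·tanφ = 7·20.2 + 2545.7·tan24.6° = 141.4 + 1165.5 = 1306.9 kN/m
FS = R / T = 1306.9 / 1348.9 = 0.969

FS = 0.97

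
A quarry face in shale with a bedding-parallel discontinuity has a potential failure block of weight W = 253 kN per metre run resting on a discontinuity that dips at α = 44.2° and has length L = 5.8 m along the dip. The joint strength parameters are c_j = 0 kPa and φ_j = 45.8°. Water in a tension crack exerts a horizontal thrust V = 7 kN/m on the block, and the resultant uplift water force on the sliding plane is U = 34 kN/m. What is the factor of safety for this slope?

FS = 0.81

Resolving the block weight along and normal to the plane and applying the Mohr–Coulomb strength on the joint:
N' = W cosα − U − V sinα = 253·cos44.2° − 34 − 7·sin44.2° = 142.5 kN/m
Driving force T = W sinα + V cosα = 253·sin44.2° + 7·cos44.2° = 181.4 kN/m
Resisting force R = c_j·L + N'·tanφ_j = 0·5.8 + 142.5·tan45.8° = 0.0 + 146.5 = 146.5 kN/m
FS = R / T = 146.5 / 181.4 = 0.808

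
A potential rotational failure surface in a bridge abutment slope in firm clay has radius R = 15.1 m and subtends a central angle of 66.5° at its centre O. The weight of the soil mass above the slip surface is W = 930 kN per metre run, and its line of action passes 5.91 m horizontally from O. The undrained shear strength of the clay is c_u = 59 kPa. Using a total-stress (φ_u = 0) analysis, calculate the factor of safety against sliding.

FS = 2.84

Taking moments about the centre O, the resisting moment is provided by the undrained shear strength acting along the arc:
Arc length L_a = R·θ = 15.1·(66.5°·π/180) = 15.1·1.1606 = 17.53 m
M_R = c_u·L_a·R = 59·17.53·15.1 = 15613.7 kN·m/m
M_D = W·d = 930·5.91 = 5496.3 kN·m/m
FS = M_R / M_D = 15613.7 / 5496.3 = 2.841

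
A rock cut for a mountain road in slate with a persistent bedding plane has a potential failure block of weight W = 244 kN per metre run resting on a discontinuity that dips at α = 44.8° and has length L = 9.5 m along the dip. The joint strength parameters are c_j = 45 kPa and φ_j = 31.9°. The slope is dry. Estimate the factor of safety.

Resolving the block weight along and normal to the plane and applying the Mohr–Coulomb strength on the joint:
N' = W cosα = 244·cos44.8° = 173.1 kN/m
Driving force T = W sinα = 244·sin44.8° = 171.9 kN/m
Resisting force R = c_j·L + N'·tanφ_j = 45·9.5 + 173.1·tan31.9° = 427.5 + 107.8 = 535.3 kN/m
FS = R / T = 535.3 / 171.9 = 3.113

FS = 3.11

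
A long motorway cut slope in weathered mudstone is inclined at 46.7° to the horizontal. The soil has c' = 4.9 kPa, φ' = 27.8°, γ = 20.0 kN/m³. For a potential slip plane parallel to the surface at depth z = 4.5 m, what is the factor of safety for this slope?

For an infinite slope with a slip plane parallel to the surface (no pore pressure): FS = [c' + γz cos²β tanφ'] / [γz sinβ cosβ].
γz = 20.0·4.5 = 90.00 kN/m²
Numerator = 4.9 + 90.00·cos²46.7°·tan27.8° = 4.9 + 90.00·0.4703·0.5272 = 27.219 kPa
Denominator = 90.00·sin46.7°·cos46.7° = 90.00·0.7278·0.6858 = 44.921 kPa
FS = 27.219 / 44.921 = 0.606

FS = 0.61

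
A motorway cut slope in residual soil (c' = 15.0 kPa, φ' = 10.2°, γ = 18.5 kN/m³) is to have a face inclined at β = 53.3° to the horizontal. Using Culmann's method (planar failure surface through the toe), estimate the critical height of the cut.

H_c = 9.48 m

Culmann's analysis gives the critical failure plane at α_cr = (β + φ')/2 = (53.3 + 10.2)/2 = 31.8°, and the critical height
H_c = (4c'/γ) · sinβ cosφ' / [1 − cos(β − φ')]
    = (4·15.0/18.5) · sin53.3°·cos10.2° / [1 − cos(43.1°)]
    = 3.243 · 0.8018·0.9842 / [1 − 0.7302]
    = 3.243 · 0.7891 / 0.2698
    = 9.48 m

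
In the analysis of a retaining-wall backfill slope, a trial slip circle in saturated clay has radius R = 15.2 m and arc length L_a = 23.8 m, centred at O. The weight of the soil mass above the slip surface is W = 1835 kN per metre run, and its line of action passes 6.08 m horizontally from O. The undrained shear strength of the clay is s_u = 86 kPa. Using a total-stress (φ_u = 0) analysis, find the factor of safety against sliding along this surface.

FS = 2.79

Taking moments about the centre O, the resisting moment is provided by the undrained shear strength acting along the arc:
M_R = s_u·L_a·R = 86·23.80·15.2 = 31111.4 kN·m/m
M_D = W·d = 1835·6.08 = 11156.8 kN·m/m
FS = M_R / M_D = 31111.4 / 11156.8 = 2.789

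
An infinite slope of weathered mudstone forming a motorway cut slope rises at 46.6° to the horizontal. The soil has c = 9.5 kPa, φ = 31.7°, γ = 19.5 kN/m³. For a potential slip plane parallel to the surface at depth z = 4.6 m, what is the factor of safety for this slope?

FS = 0.80

For an infinite slope with a slip plane parallel to the surface (no pore pressure): FS = [c + γz cos²β tanφ] / [γz sinβ cosβ].
γz = 19.5·4.6 = 89.70 kN/m²
Numerator = 9.5 + 89.70·cos²46.6°·tan31.7° = 9.5 + 89.70·0.4721·0.6176 = 35.654 kPa
Denominator = 89.70·sin46.6°·cos46.6° = 89.70·0.7266·0.6871 = 44.780 kPa
FS = 35.654 / 44.780 = 0.796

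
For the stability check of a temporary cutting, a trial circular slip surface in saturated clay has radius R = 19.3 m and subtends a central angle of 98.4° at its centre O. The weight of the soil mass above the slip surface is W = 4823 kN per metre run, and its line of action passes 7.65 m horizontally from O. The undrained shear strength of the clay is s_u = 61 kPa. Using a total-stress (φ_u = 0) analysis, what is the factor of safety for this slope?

Taking moments about the centre O, the resisting moment is provided by the undrained shear strength acting along the arc:
Arc length L_a = R·θ = 19.3·(98.4°·π/180) = 19.3·1.7174 = 33.15 m
M_R = s_u·L_a·R = 61·33.15·19.3 = 39022.7 kN·m/m
M_D = W·d = 4823·7.65 = 36896.0 kN·m/m
FS = M_R / M_D = 39022.7 / 36896.0 = 1.058

FS = 1.06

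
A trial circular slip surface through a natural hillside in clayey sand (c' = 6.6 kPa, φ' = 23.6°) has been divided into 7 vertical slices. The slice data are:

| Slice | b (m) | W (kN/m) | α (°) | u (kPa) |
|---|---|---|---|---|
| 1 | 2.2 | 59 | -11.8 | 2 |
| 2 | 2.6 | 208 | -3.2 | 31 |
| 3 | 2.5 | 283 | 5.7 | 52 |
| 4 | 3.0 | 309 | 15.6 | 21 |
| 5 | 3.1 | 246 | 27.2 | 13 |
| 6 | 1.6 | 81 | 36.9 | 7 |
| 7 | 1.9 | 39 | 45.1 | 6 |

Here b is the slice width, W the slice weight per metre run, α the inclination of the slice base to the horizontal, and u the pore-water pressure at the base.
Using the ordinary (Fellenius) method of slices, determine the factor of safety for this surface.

Ordinary method of slices: FS = Σ[c'·Δl_i + (W_i cosα_i − u_i·Δl_i)·tanφ'] / Σ W_i sinα_i, with Δl_i = b_i / cosα_i.
Slice 1: Δl = 2.2/cos(-11.8°) = 2.247 m; N'_1 = 59·cos(-11.8°) − 2·2.247 = 53.3; c'Δl = 14.83; W sinα = -12.1
Slice 2: Δl = 2.6/cos(-3.2°) = 2.604 m; N'_2 = 208·cos(-3.2°) − 31·2.604 = 126.9; c'Δl = 17.19; W sinα = -11.6
Slice 3: Δl = 2.5/cos5.7° = 2.512 m; N'_3 = 283·cos5.7° − 52·2.512 = 151.0; c'Δl = 16.58; W sinα = 28.1
Slice 4: Δl = 3.0/cos15.6° = 3.115 m; N'_4 = 309·cos15.6° − 21·3.115 = 232.2; c'Δl = 20.56; W sinα = 83.1
Slice 5: Δl = 3.1/cos27.2° = 3.485 m; N'_5 = 246·cos27.2° − 13·3.485 = 173.5; c'Δl = 23.00; W sinα = 112.4
Slice 6: Δl = 1.6/cos36.9° = 2.001 m; N'_6 = 81·cos36.9° − 7·2.001 = 50.8; c'Δl = 13.21; W sinα = 48.6
Slice 7: Δl = 1.9/cos45.1° = 2.692 m; N'_7 = 39·cos45.1° − 6·2.692 = 11.4; c'Δl = 17.77; W sinα = 27.6
Σc'Δl = 123.1 kN/m; ΣN' = 799.0 kN/m; ΣW sinα = 276.2 kN/m
Resisting = 123.1 + 799.0·tan23.6° = 123.1 + 349.1 = 472.2 kN/m
FS = 472.2 / 276.2 = 1.709

FS = 1.71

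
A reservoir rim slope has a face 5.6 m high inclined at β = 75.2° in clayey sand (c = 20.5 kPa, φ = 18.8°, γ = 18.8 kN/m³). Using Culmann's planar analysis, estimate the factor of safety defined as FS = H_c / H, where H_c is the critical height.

H_c = (4c/γ) · sinβ cosφ / [1 − cos(β − φ)]
    = (4·20.5/18.8) · sin75.2°·cos18.8° / [1 − cos56.4°]
    = 4.362 · 0.9152 / 0.4466 = 8.94 m
FS = H_c / H = 8.94 / 5.6 = 1.596

FS = 1.60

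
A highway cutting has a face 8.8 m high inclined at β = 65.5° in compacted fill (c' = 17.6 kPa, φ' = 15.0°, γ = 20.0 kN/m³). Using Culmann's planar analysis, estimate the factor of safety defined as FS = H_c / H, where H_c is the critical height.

H_c = (4c'/γ) · sinβ cosφ' / [1 − cos(β − φ')]
    = (4·17.6/20.0) · sin65.5°·cos15.0° / [1 − cos50.5°]
    = 3.520 · 0.8790 / 0.3639 = 8.50 m
FS = H_c / H = 8.50 / 8.8 = 0.966

FS = 0.97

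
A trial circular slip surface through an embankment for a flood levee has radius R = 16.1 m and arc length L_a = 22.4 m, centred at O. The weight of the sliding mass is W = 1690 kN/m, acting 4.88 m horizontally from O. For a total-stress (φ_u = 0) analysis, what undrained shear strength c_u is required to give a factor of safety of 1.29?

FS = c_u·L_a·R / (W·d), so c_u = FS·W·d / (L_a·R).
c_u = 1.29·1690·4.88 / (22.40·16.1) = 10638.9 / 360.64 = 29.50 kPa

c_u = 29.5 kPa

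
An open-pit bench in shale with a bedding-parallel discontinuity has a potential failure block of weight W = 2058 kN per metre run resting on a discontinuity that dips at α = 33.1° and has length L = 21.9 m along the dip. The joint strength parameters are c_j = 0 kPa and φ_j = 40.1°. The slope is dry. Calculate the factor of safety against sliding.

FS = 1.29

Resolving the block weight along and normal to the plane and applying the Mohr–Coulomb strength on the joint:
N' = W cosα = 2058·cos33.1° = 1724.0 kN/m
Driving force T = W sinα = 2058·sin33.1° = 1123.9 kN/m
Resisting force R = c_j·L + N'·tanφ_j = 0·21.9 + 1724.0·tan40.1° = 0.0 + 1451.8 = 1451.8 kN/m
FS = R / T = 1451.8 / 1123.9 = 1.292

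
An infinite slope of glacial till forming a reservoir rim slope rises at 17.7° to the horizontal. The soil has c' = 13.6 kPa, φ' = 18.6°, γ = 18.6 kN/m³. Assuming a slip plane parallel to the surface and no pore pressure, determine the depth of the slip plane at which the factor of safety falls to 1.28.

Setting FS = 1.28 in FS = [c' + γz cos²β tanφ'] / [γz sinβ cosβ] and solving for z:
z = c' / [γ cosβ (FS·sinβ − cosβ·tanφ')]
  = 13.6 / [18.6·cos17.7°·(1.28·sin17.7° − cos17.7°·tan18.6°)]
  = 13.6 / [18.6·0.9527·(1.28·0.3040 − 0.9527·0.3365)]
  = 13.6 / 1.2148 = 11.195 m

z = 11.20 m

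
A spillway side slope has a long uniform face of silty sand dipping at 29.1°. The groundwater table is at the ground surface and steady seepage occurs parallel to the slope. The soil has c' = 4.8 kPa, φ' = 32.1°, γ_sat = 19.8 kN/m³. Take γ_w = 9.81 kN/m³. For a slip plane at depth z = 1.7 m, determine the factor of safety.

FS = 0.90

With seepage parallel to the slope and the water table at the surface, the effective normal stress on the slip plane uses the buoyant unit weight γ' = γ_sat − γ_w while the driving shear stress uses γ_sat:
FS = [c' + γ' z cos²β tanφ'] / [γ_sat z sinβ cosβ]
γ' = 19.8 − 9.81 = 9.99 kN/m³
Numerator = 4.8 + 9.99·1.7·cos²29.1°·tan32.1° = 4.8 + 9.99·1.7·0.7635·0.6273 = 12.934 kPa
Denominator = 19.8·1.7·sin29.1°·cos29.1° = 19.8·1.7·0.4863·0.8738 = 14.304 kPa
FS = 12.934 / 14.304 = 0.904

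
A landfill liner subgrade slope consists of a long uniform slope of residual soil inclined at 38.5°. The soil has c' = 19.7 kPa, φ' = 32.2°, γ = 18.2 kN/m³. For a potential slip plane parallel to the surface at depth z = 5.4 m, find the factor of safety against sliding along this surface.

For an infinite slope with a slip plane parallel to the surface (no pore pressure): FS = [c' + γz cos²β tanφ'] / [γz sinβ cosβ].
γz = 18.2·5.4 = 98.28 kN/m²
Numerator = 19.7 + 98.28·cos²38.5°·tan32.2° = 19.7 + 98.28·0.6125·0.6297 = 57.606 kPa
Denominator = 98.28·sin38.5°·cos38.5° = 98.28·0.6225·0.7826 = 47.881 kPa
FS = 57.606 / 47.881 = 1.203

FS = 1.20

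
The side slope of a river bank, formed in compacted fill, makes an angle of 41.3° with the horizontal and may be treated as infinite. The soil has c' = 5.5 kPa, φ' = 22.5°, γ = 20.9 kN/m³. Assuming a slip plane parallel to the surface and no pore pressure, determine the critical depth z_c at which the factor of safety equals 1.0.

z_c = 1.00 m

Setting FS = 1.00 in FS = [c' + γz cos²β tanφ'] / [γz sinβ cosβ] and solving for z:
z = c' / [γ cosβ (FS·sinβ − cosβ·tanφ')]
  = 5.5 / [20.9·cos41.3°·(1.00·sin41.3° − cos41.3°·tan22.5°)]
  = 5.5 / [20.9·0.7513·(1.00·0.6600 − 0.7513·0.4142)]
  = 5.5 / 5.4769 = 1.004 m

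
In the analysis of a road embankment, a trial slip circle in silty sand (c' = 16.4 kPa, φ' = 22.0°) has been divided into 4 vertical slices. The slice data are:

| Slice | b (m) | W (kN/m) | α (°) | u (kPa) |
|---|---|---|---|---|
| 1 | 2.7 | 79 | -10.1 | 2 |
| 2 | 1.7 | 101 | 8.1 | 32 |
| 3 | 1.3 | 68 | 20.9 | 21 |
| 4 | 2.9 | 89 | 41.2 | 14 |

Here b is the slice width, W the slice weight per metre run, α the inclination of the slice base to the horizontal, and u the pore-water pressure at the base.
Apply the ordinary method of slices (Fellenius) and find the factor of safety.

FS = 2.71

Ordinary method of slices: FS = Σ[c'·Δl_i + (W_i cosα_i − u_i·Δl_i)·tanφ'] / Σ W_i sinα_i, with Δl_i = b_i / cosα_i.
Slice 1: Δl = 2.7/cos(-10.1°) = 2.743 m; N'_1 = 79·cos(-10.1°) − 2·2.743 = 72.3; c'Δl = 44.98; W sinα = -13.9
Slice 2: Δl = 1.7/cos8.1° = 1.717 m; N'_2 = 101·cos8.1° − 32·1.717 = 45.0; c'Δl = 28.16; W sinα = 14.2
Slice 3: Δl = 1.3/cos20.9° = 1.392 m; N'_3 = 68·cos20.9° − 21·1.392 = 34.3; c'Δl = 22.82; W sinα = 24.3
Slice 4: Δl = 2.9/cos41.2° = 3.854 m; N'_4 = 89·cos41.2° − 14·3.854 = 13.0; c'Δl = 63.21; W sinα = 58.6
Σc'Δl = 159.2 kN/m; ΣN' = 164.6 kN/m; ΣW sinα = 83.3 kN/m
Resisting = 159.2 + 164.6·tan22.0° = 159.2 + 66.5 = 225.7 kN/m
FS = 225.7 / 83.3 = 2.711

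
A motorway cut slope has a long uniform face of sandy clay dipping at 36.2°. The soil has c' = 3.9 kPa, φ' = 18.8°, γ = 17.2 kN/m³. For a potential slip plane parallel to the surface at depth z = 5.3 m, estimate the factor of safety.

FS = 0.55

For an infinite slope with a slip plane parallel to the surface (no pore pressure): FS = [c' + γz cos²β tanφ'] / [γz sinβ cosβ].
γz = 17.2·5.3 = 91.16 kN/m²
Numerator = 3.9 + 91.16·cos²36.2°·tan18.8° = 3.9 + 91.16·0.6512·0.3404 = 24.108 kPa
Denominator = 91.16·sin36.2°·cos36.2° = 91.16·0.5906·0.8070 = 43.446 kPa
FS = 24.108 / 43.446 = 0.555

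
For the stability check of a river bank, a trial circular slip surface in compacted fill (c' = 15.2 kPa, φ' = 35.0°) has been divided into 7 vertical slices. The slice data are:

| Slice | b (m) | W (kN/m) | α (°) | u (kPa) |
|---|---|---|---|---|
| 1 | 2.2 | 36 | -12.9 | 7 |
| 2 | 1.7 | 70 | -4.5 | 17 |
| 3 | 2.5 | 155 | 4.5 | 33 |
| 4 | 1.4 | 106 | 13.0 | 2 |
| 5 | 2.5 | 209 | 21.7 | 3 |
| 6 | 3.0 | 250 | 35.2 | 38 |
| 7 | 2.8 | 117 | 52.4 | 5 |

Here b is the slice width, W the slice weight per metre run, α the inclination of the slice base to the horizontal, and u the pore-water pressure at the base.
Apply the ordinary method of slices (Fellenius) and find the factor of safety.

FS = 1.96

Ordinary method of slices: FS = Σ[c'·Δl_i + (W_i cosα_i − u_i·Δl_i)·tanφ'] / Σ W_i sinα_i, with Δl_i = b_i / cosα_i.
Slice 1: Δl = 2.2/cos(-12.9°) = 2.257 m; N'_1 = 36·cos(-12.9°) − 7·2.257 = 19.3; c'Δl = 34.31; W sinα = -8.0
Slice 2: Δl = 1.7/cos(-4.5°) = 1.705 m; N'_2 = 70·cos(-4.5°) − 17·1.705 = 40.8; c'Δl = 25.92; W sinα = -5.5
Slice 3: Δl = 2.5/cos4.5° = 2.508 m; N'_3 = 155·cos4.5° − 33·2.508 = 71.8; c'Δl = 38.12; W sinα = 12.2
Slice 4: Δl = 1.4/cos13.0° = 1.437 m; N'_4 = 106·cos13.0° − 2·1.437 = 100.4; c'Δl = 21.84; W sinα = 23.8
Slice 5: Δl = 2.5/cos21.7° = 2.691 m; N'_5 = 209·cos21.7° − 3·2.691 = 186.1; c'Δl = 40.90; W sinα = 77.3
Slice 6: Δl = 3.0/cos35.2° = 3.671 m; N'_6 = 250·cos35.2° − 38·3.671 = 64.8; c'Δl = 55.80; W sinα = 144.1
Slice 7: Δl = 2.8/cos52.4° = 4.589 m; N'_7 = 117·cos52.4° − 5·4.589 = 48.4; c'Δl = 69.75; W sinα = 92.7
Σc'Δl = 286.6 kN/m; ΣN' = 531.6 kN/m; ΣW sinα = 336.6 kN/m
Resisting = 286.6 + 531.6·tan35.0° = 286.6 + 372.2 = 658.9 kN/m
FS = 658.9 / 336.6 = 1.958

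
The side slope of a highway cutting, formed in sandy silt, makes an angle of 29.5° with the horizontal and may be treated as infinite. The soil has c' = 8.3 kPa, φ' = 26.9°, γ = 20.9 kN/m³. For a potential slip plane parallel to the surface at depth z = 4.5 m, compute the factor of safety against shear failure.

FS = 1.10

For an infinite slope with a slip plane parallel to the surface (no pore pressure): FS = [c' + γz cos²β tanφ'] / [γz sinβ cosβ].
γz = 20.9·4.5 = 94.05 kN/m²
Numerator = 8.3 + 94.05·cos²29.5°·tan26.9° = 8.3 + 94.05·0.7575·0.5073 = 44.444 kPa
Denominator = 94.05·sin29.5°·cos29.5° = 94.05·0.4924·0.8704 = 40.308 kPa
FS = 44.444 / 40.308 = 1.103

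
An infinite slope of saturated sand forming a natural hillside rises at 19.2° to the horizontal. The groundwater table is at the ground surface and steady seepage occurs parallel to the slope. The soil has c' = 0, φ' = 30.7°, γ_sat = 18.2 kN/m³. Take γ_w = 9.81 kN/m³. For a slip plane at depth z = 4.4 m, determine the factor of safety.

FS = 0.79

With seepage parallel to the slope and the water table at the surface, the effective normal stress on the slip plane uses the buoyant unit weight γ' = γ_sat − γ_w while the driving shear stress uses γ_sat:
FS = [c' + γ' z cos²β tanφ'] / [γ_sat z sinβ cosβ]
(For c' = 0 this reduces to FS = (γ'/γ_sat)·tanφ'/tanβ.)
γ' = 18.2 − 9.81 = 8.39 kN/m³
Numerator = 0.0 + 8.39·4.4·cos²19.2°·tan30.7° = 0.0 + 8.39·4.4·0.8918·0.5938 = 19.548 kPa
Denominator = 18.2·4.4·sin19.2°·cos19.2° = 18.2·4.4·0.3289·0.9444 = 24.871 kPa
FS = 19.548 / 24.871 = 0.786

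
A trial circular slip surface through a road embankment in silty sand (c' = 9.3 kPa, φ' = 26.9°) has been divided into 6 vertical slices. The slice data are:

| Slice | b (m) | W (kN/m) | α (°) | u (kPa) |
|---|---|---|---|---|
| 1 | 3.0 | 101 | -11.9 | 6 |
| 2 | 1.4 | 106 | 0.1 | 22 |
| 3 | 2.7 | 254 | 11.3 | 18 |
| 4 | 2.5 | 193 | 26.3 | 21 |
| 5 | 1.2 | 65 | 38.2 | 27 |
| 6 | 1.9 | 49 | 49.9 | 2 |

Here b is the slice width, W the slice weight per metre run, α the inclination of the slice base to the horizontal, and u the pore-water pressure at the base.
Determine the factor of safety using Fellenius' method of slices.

Ordinary method of slices: FS = Σ[c'·Δl_i + (W_i cosα_i − u_i·Δl_i)·tanφ'] / Σ W_i sinα_i, with Δl_i = b_i / cosα_i.
Slice 1: Δl = 3.0/cos(-11.9°) = 3.066 m; N'_1 = 101·cos(-11.9°) − 6·3.066 = 80.4; c'Δl = 28.51; W sinα = -20.8
Slice 2: Δl = 1.4/cos0.1° = 1.400 m; N'_2 = 106·cos0.1° − 22·1.400 = 75.2; c'Δl = 13.02; W sinα = 0.2
Slice 3: Δl = 2.7/cos11.3° = 2.753 m; N'_3 = 254·cos11.3° − 18·2.753 = 199.5; c'Δl = 25.61; W sinα = 49.8
Slice 4: Δl = 2.5/cos26.3° = 2.789 m; N'_4 = 193·cos26.3° − 21·2.789 = 114.5; c'Δl = 25.93; W sinα = 85.5
Slice 5: Δl = 1.2/cos38.2° = 1.527 m; N'_5 = 65·cos38.2° − 27·1.527 = 9.9; c'Δl = 14.20; W sinα = 40.2
Slice 6: Δl = 1.9/cos49.9° = 2.950 m; N'_6 = 49·cos49.9° − 2·2.950 = 25.7; c'Δl = 27.43; W sinα = 37.5
Σc'Δl = 134.7 kN/m; ΣN' = 505.1 kN/m; ΣW sinα = 192.3 kN/m
Resisting = 134.7 + 505.1·tan26.9° = 134.7 + 256.3 = 391.0 kN/m
FS = 391.0 / 192.3 = 2.033

FS = 2.03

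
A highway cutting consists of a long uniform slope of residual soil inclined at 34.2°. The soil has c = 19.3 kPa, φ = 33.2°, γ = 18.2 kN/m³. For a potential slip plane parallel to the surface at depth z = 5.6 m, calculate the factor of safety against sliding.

FS = 1.37

For an infinite slope with a slip plane parallel to the surface (no pore pressure): FS = [c + γz cos²β tanφ] / [γz sinβ cosβ].
γz = 18.2·5.6 = 101.92 kN/m²
Numerator = 19.3 + 101.92·cos²34.2°·tan33.2° = 19.3 + 101.92·0.6841·0.6544 = 64.923 kPa
Denominator = 101.92·sin34.2°·cos34.2° = 101.92·0.5621·0.8271 = 47.381 kPa
FS = 64.923 / 47.381 = 1.370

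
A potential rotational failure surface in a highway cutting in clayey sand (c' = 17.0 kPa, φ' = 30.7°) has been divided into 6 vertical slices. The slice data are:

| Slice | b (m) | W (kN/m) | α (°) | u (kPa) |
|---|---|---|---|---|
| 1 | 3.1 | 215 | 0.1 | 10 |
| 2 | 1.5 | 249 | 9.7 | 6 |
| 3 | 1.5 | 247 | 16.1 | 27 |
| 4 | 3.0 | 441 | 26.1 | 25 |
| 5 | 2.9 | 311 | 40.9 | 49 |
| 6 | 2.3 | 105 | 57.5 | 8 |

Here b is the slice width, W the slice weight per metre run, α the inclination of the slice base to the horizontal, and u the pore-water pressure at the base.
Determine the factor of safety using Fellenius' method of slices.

FS = 1.49

Ordinary method of slices: FS = Σ[c'·Δl_i + (W_i cosα_i − u_i·Δl_i)·tanφ'] / Σ W_i sinα_i, with Δl_i = b_i / cosα_i.
Slice 1: Δl = 3.1/cos0.1° = 3.100 m; N'_1 = 215·cos0.1° − 10·3.100 = 184.0; c'Δl = 52.70; W sinα = 0.4
Slice 2: Δl = 1.5/cos9.7° = 1.522 m; N'_2 = 249·cos9.7° − 6·1.522 = 236.3; c'Δl = 25.87; W sinα = 42.0
Slice 3: Δl = 1.5/cos16.1° = 1.561 m; N'_3 = 247·cos16.1° − 27·1.561 = 195.2; c'Δl = 26.54; W sinα = 68.5
Slice 4: Δl = 3.0/cos26.1° = 3.341 m; N'_4 = 441·cos26.1° − 25·3.341 = 312.5; c'Δl = 56.79; W sinα = 194.0
Slice 5: Δl = 2.9/cos40.9° = 3.837 m; N'_5 = 311·cos40.9° − 49·3.837 = 47.1; c'Δl = 65.22; W sinα = 203.6
Slice 6: Δl = 2.3/cos57.5° = 4.281 m; N'_6 = 105·cos57.5° − 8·4.281 = 22.2; c'Δl = 72.77; W sinα = 88.6
Σc'Δl = 299.9 kN/m; ΣN' = 997.2 kN/m; ΣW sinα = 597.0 kN/m
Resisting = 299.9 + 997.2·tan30.7° = 299.9 + 592.1 = 892.0 kN/m
FS = 892.0 / 597.0 = 1.494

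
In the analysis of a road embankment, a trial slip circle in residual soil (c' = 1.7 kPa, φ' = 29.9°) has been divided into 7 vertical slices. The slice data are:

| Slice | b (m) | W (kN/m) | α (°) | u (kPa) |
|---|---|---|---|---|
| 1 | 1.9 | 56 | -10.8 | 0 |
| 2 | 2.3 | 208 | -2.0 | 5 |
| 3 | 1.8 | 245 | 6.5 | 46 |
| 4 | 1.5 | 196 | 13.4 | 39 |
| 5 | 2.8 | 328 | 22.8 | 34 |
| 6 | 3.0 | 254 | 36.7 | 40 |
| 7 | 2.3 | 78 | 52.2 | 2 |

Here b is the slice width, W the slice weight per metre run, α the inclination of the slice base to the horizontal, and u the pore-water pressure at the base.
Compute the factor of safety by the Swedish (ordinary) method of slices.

FS = 1.29

Ordinary method of slices: FS = Σ[c'·Δl_i + (W_i cosα_i − u_i·Δl_i)·tanφ'] / Σ W_i sinα_i, with Δl_i = b_i / cosα_i.
Slice 1: Δl = 1.9/cos(-10.8°) = 1.934 m; N'_1 = 56·cos(-10.8°) − 0·1.934 = 55.0; c'Δl = 3.29; W sinα = -10.5
Slice 2: Δl = 2.3/cos(-2.0°) = 2.301 m; N'_2 = 208·cos(-2.0°) − 5·2.301 = 196.4; c'Δl = 3.91; W sinα = -7.3
Slice 3: Δl = 1.8/cos6.5° = 1.812 m; N'_3 = 245·cos6.5° − 46·1.812 = 160.1; c'Δl = 3.08; W sinα = 27.7
Slice 4: Δl = 1.5/cos13.4° = 1.542 m; N'_4 = 196·cos13.4° − 39·1.542 = 130.5; c'Δl = 2.62; W sinα = 45.4
Slice 5: Δl = 2.8/cos22.8° = 3.037 m; N'_5 = 328·cos22.8° − 34·3.037 = 199.1; c'Δl = 5.16; W sinα = 127.1
Slice 6: Δl = 3.0/cos36.7° = 3.742 m; N'_6 = 254·cos36.7° − 40·3.742 = 54.0; c'Δl = 6.36; W sinα = 151.8
Slice 7: Δl = 2.3/cos52.2° = 3.753 m; N'_7 = 78·cos52.2° − 2·3.753 = 40.3; c'Δl = 6.38; W sinα = 61.6
Σc'Δl = 30.8 kN/m; ΣN' = 835.4 kN/m; ΣW sinα = 395.9 kN/m
Resisting = 30.8 + 835.4·tan29.9° = 30.8 + 480.4 = 511.2 kN/m
FS = 511.2 / 395.9 = 1.291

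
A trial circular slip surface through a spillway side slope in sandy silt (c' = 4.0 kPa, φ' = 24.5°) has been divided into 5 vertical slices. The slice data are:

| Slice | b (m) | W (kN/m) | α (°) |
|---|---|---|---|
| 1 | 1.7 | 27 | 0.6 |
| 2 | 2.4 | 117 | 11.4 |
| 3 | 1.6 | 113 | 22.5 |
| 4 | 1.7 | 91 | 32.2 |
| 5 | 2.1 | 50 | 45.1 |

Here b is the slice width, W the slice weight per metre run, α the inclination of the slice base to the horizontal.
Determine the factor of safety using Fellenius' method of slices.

Ordinary method of slices: FS = Σ[c'·Δl_i + (W_i cosα_i)·tanφ'] / Σ W_i sinα_i, with Δl_i = b_i / cosα_i.
Slice 1: Δl = 1.7/cos0.6° = 1.700 m; N'_1 = 27·cos0.6° = 27.0; c'Δl = 6.80; W sinα = 0.3
Slice 2: Δl = 2.4/cos11.4° = 2.448 m; N'_2 = 117·cos11.4° = 114.7; c'Δl = 9.79; W sinα = 23.1
Slice 3: Δl = 1.6/cos22.5° = 1.732 m; N'_3 = 113·cos22.5° = 104.4; c'Δl = 6.93; W sinα = 43.2
Slice 4: Δl = 1.7/cos32.2° = 2.009 m; N'_4 = 91·cos32.2° = 77.0; c'Δl = 8.04; W sinα = 48.5
Slice 5: Δl = 2.1/cos45.1° = 2.975 m; N'_5 = 50·cos45.1° = 35.3; c'Δl = 11.90; W sinα = 35.4
Σc'Δl = 43.5 kN/m; ΣN' = 358.4 kN/m; ΣW sinα = 150.6 kN/m
Resisting = 43.5 + 358.4·tan24.5° = 43.5 + 163.3 = 206.8 kN/m
FS = 206.8 / 150.6 = 1.373

FS = 1.37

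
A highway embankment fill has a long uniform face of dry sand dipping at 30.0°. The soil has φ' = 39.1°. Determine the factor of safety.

For a dry cohesionless infinite slope the factor of safety is FS = tanφ' / tanβ.
FS = tan39.1° / tan30.0° = 0.8127 / 0.5774 = 1.408

FS = 1.41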